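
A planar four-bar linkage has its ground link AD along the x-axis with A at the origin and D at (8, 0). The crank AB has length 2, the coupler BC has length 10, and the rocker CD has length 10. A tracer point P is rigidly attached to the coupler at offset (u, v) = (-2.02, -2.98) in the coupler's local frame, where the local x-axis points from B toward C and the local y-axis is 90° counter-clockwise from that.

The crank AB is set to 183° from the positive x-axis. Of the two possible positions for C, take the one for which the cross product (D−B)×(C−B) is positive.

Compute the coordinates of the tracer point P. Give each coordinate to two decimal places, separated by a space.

-0.39 -3.33

A=(0,0), D=(8.00,0)
B = A + 2.00·(cos183°, sin183°) = (-1.9973, -0.1047)
|BD| = 9.9978
circle(B,10.00) ∩ circle(D,10.00): a=4.9989, h=8.6609
  candidates: C₊=(2.9107,8.6081) cross=86.590; C₋=(3.0920,-8.7127) cross=-86.590
  mode + wants cross > 0 → take C=(2.9107,8.6081) (cross=86.590)
ex = (C−B)/|BC| = (0.4908,0.8713); ey = (-0.8713,0.4908)
P = B + -2.02·ex + -2.98·ey = (-0.3923,-3.3272)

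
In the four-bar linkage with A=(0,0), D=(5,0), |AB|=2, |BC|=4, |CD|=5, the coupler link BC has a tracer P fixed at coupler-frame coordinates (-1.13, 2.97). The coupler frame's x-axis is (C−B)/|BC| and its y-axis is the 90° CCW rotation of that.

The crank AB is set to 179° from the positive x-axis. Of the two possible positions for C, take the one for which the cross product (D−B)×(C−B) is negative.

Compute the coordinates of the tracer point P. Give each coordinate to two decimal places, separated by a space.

A=(0,0), D=(5.00,0)
B = A + 2.00·(cos179°, sin179°) = (-1.9997, 0.0349)
|BD| = 6.9998
circle(B,4.00) ∩ circle(D,5.00): a=2.8570, h=2.7995
  candidates: C₊=(0.8712,2.8202) cross=19.596; C₋=(0.8433,-2.7789) cross=-19.596
  mode - wants cross < 0 → take C=(0.8433,-2.7789) (cross=-19.596)
ex = (C−B)/|BC| = (0.7108,-0.7034); ey = (0.7034,0.7108)
P = B + -1.13·ex + 2.97·ey = (-0.7136,2.9407)

-0.71 2.94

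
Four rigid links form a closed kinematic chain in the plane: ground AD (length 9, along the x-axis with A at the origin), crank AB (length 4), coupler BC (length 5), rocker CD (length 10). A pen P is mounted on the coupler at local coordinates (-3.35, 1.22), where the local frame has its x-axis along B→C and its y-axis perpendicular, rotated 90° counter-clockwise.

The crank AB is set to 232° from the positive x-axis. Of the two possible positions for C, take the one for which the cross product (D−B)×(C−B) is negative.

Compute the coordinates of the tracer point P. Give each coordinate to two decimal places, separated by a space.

A=(0,0), D=(9.00,0)
B = A + 4.00·(cos232°, sin232°) = (-2.4626, -3.1520)
|BD| = 11.8881
circle(B,5.00) ∩ circle(D,10.00): a=2.7897, h=4.1494
  candidates: C₊=(-0.8730,1.5885) cross=49.329; C₋=(1.3274,-6.4133) cross=-49.329
  mode - wants cross < 0 → take C=(1.3274,-6.4133) (cross=-49.329)
ex = (C−B)/|BC| = (0.7580,-0.6523); ey = (0.6523,0.7580)
P = B + -3.35·ex + 1.22·ey = (-4.2062,-0.0422)

-4.21 -0.04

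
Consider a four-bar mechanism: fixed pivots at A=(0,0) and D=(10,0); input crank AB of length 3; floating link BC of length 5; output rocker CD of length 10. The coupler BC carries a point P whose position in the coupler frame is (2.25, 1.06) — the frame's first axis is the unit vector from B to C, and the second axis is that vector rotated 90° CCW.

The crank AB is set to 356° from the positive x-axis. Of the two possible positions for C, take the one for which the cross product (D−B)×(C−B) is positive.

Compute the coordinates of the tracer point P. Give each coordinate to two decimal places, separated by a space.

A=(0,0), D=(10.00,0)
B = A + 3.00·(cos356°, sin356°) = (2.9927, -0.2093)
|BD| = 7.0104
circle(B,5.00) ∩ circle(D,10.00): a=-1.8440, h=4.6476
  candidates: C₊=(1.0108,4.3812) cross=32.581; C₋=(1.2883,-4.9098) cross=-32.581
  mode + wants cross > 0 → take C=(1.0108,4.3812) (cross=32.581)
ex = (C−B)/|BC| = (-0.3964,0.9181); ey = (-0.9181,-0.3964)
P = B + 2.25·ex + 1.06·ey = (1.1277,1.4363)

1.13 1.44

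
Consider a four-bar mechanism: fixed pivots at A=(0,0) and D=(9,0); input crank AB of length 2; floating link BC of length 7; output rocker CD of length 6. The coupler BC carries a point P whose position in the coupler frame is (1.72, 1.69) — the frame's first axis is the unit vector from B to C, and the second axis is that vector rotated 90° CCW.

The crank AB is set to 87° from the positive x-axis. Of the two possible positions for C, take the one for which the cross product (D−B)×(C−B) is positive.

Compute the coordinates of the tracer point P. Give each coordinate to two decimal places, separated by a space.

0.81 4.30

A=(0,0), D=(9.00,0)
B = A + 2.00·(cos87°, sin87°) = (0.1047, 1.9973)
|BD| = 9.1168
circle(B,7.00) ∩ circle(D,6.00): a=5.2714, h=4.6057
  candidates: C₊=(6.2570,5.3363) cross=41.989; C₋=(4.2390,-3.6514) cross=-41.989
  mode + wants cross > 0 → take C=(6.2570,5.3363) (cross=41.989)
ex = (C−B)/|BC| = (0.8789,0.4770); ey = (-0.4770,0.8789)
P = B + 1.72·ex + 1.69·ey = (0.8102,4.3030)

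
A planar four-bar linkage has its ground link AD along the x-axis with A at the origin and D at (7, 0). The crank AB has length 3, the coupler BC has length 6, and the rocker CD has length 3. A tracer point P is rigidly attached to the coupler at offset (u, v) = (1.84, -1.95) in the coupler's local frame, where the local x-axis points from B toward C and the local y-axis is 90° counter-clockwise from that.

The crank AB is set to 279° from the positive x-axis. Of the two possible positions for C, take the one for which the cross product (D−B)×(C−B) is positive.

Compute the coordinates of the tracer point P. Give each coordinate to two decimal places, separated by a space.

A=(0,0), D=(7.00,0)
B = A + 3.00·(cos279°, sin279°) = (0.4693, -2.9631)
|BD| = 7.1715
circle(B,6.00) ∩ circle(D,3.00): a=5.4682, h=2.4696
  candidates: C₊=(4.4285,1.5452) cross=17.711; C₋=(6.4693,-2.9527) cross=-17.711
  mode + wants cross > 0 → take C=(4.4285,1.5452) (cross=17.711)
ex = (C−B)/|BC| = (0.6599,0.7514); ey = (-0.7514,0.6599)
P = B + 1.84·ex + -1.95·ey = (3.1487,-2.8673)

3.15 -2.87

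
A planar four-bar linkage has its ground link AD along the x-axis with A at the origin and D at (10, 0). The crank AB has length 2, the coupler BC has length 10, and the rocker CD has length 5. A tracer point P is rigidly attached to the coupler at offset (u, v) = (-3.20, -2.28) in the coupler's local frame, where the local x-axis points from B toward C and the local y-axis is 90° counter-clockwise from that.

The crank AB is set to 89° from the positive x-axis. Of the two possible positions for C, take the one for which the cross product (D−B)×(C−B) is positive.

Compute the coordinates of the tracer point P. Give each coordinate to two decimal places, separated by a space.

-2.34 -1.13

A=(0,0), D=(10.00,0)
B = A + 2.00·(cos89°, sin89°) = (0.0349, 1.9997)
|BD| = 10.1638
circle(B,10.00) ∩ circle(D,5.00): a=8.7715, h=4.8022
  candidates: C₊=(9.5797,4.9823) cross=48.809; C₋=(7.6901,-4.4344) cross=-48.809
  mode + wants cross > 0 → take C=(9.5797,4.9823) (cross=48.809)
ex = (C−B)/|BC| = (0.9545,0.2983); ey = (-0.2983,0.9545)
P = B + -3.20·ex + -2.28·ey = (-2.3394,-1.1310)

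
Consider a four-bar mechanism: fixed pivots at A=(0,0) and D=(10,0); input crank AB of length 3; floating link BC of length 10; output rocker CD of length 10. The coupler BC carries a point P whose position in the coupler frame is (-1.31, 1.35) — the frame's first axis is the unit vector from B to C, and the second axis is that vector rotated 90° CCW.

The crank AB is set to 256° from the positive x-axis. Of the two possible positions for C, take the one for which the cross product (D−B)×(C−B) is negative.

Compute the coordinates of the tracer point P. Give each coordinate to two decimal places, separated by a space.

A=(0,0), D=(10.00,0)
B = A + 3.00·(cos256°, sin256°) = (-0.7258, -2.9109)
|BD| = 11.1137
circle(B,10.00) ∩ circle(D,10.00): a=5.5569, h=8.3139
  candidates: C₊=(2.4596,6.5682) cross=92.399; C₋=(6.8147,-9.4791) cross=-92.399
  mode - wants cross < 0 → take C=(6.8147,-9.4791) (cross=-92.399)
ex = (C−B)/|BC| = (0.7540,-0.6568); ey = (0.6568,0.7540)
P = B + -1.31·ex + 1.35·ey = (-0.8269,-1.0325)

-0.83 -1.03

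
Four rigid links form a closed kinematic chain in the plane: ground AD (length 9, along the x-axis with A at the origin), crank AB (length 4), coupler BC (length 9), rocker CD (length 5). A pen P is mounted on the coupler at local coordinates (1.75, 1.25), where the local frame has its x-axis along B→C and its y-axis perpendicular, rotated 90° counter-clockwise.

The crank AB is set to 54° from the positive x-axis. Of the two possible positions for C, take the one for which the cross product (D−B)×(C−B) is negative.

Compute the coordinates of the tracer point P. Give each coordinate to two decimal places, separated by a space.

A=(0,0), D=(9.00,0)
B = A + 4.00·(cos54°, sin54°) = (2.3511, 3.2361)
|BD| = 7.3946
circle(B,9.00) ∩ circle(D,5.00): a=7.4838, h=4.9992
  candidates: C₊=(11.2681,4.4560) cross=36.967; C₋=(6.8925,-4.5341) cross=-36.967
  mode - wants cross < 0 → take C=(6.8925,-4.5341) (cross=-36.967)
ex = (C−B)/|BC| = (0.5046,-0.8634); ey = (0.8634,0.5046)
P = B + 1.75·ex + 1.25·ey = (4.3134,2.3559)

4.31 2.36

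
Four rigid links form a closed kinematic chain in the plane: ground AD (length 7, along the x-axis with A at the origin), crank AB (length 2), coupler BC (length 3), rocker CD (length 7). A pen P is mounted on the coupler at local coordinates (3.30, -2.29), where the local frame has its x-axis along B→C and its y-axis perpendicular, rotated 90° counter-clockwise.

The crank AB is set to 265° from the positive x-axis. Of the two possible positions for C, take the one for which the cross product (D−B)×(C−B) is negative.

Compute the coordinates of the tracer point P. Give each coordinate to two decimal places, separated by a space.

-0.11 -6.01

A=(0,0), D=(7.00,0)
B = A + 2.00·(cos265°, sin265°) = (-0.1743, -1.9924)
|BD| = 7.4458
circle(B,3.00) ∩ circle(D,7.00): a=1.0368, h=2.8151
  candidates: C₊=(0.0714,0.9975) cross=20.961; C₋=(1.5780,-4.4274) cross=-20.961
  mode - wants cross < 0 → take C=(1.5780,-4.4274) (cross=-20.961)
ex = (C−B)/|BC| = (0.5841,-0.8117); ey = (0.8117,0.5841)
P = B + 3.30·ex + -2.29·ey = (-0.1055,-6.0085)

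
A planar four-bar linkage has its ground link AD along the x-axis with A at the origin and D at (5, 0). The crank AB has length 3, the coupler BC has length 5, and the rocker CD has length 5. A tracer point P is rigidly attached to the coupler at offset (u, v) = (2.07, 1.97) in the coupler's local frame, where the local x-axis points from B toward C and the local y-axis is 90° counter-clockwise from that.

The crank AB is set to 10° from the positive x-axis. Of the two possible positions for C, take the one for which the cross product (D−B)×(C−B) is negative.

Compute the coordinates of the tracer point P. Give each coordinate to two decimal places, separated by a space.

A=(0,0), D=(5.00,0)
B = A + 3.00·(cos10°, sin10°) = (2.9544, 0.5209)
|BD| = 2.1109
circle(B,5.00) ∩ circle(D,5.00): a=1.0554, h=4.8873
  candidates: C₊=(5.1834,4.9966) cross=10.317; C₋=(2.7711,-4.4757) cross=-10.317
  mode - wants cross < 0 → take C=(2.7711,-4.4757) (cross=-10.317)
ex = (C−B)/|BC| = (-0.0367,-0.9993); ey = (0.9993,-0.0367)
P = B + 2.07·ex + 1.97·ey = (4.8472,-1.6199)

4.85 -1.62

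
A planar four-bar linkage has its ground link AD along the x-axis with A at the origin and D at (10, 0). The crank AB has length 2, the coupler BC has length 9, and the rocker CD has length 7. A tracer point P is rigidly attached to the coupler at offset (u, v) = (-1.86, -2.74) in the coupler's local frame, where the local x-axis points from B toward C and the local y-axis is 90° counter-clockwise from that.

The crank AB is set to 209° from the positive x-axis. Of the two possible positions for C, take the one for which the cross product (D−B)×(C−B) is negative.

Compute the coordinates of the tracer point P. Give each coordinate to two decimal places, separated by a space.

A=(0,0), D=(10.00,0)
B = A + 2.00·(cos209°, sin209°) = (-1.7492, -0.9696)
|BD| = 11.7892
circle(B,9.00) ∩ circle(D,7.00): a=7.2518, h=5.3303
  candidates: C₊=(5.0396,4.9390) cross=62.840; C₋=(5.9164,-5.6854) cross=-62.840
  mode - wants cross < 0 → take C=(5.9164,-5.6854) (cross=-62.840)
ex = (C−B)/|BC| = (0.8517,-0.5240); ey = (0.5240,0.8517)
P = B + -1.86·ex + -2.74·ey = (-4.7692,-2.3288)

-4.77 -2.33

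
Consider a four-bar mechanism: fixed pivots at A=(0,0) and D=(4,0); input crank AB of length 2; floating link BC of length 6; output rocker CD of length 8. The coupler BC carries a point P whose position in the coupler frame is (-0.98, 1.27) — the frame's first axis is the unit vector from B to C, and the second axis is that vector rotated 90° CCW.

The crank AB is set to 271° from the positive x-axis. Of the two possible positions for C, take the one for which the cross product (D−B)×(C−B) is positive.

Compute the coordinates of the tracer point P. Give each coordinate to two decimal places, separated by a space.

A=(0,0), D=(4.00,0)
B = A + 2.00·(cos271°, sin271°) = (0.0349, -1.9997)
|BD| = 4.4408
circle(B,6.00) ∩ circle(D,8.00): a=-0.9322, h=5.9271
  candidates: C₊=(-3.4664,2.8728) cross=26.321; C₋=(1.8716,-7.7117) cross=-26.321
  mode + wants cross > 0 → take C=(-3.4664,2.8728) (cross=26.321)
ex = (C−B)/|BC| = (-0.5836,0.8121); ey = (-0.8121,-0.5836)
P = B + -0.98·ex + 1.27·ey = (-0.4245,-3.5366)

-0.42 -3.54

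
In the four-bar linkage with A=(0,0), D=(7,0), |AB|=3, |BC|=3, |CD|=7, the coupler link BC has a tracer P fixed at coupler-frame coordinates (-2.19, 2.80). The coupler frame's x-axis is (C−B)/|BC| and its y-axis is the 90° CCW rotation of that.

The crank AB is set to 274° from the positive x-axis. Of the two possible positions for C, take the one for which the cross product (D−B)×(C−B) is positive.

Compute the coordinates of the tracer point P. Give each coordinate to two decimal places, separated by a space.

A=(0,0), D=(7.00,0)
B = A + 3.00·(cos274°, sin274°) = (0.2093, -2.9927)
|BD| = 7.4209
circle(B,3.00) ∩ circle(D,7.00): a=1.0154, h=2.8229
  candidates: C₊=(0.0000,0.0000) cross=20.949; C₋=(2.2769,-5.1664) cross=-20.949
  mode + wants cross > 0 → take C=(0.0000,0.0000) (cross=20.949)
ex = (C−B)/|BC| = (-0.0698,0.9976); ey = (-0.9976,-0.0698)
P = B + -2.19·ex + 2.80·ey = (-2.4311,-5.3727)

-2.43 -5.37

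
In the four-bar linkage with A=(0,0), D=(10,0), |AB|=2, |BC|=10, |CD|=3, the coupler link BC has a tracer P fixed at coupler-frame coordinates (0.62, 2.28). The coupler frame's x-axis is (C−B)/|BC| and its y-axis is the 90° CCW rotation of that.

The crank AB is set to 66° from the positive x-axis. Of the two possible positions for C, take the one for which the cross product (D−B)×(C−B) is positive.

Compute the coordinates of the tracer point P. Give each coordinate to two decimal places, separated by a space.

1.18 4.16

A=(0,0), D=(10.00,0)
B = A + 2.00·(cos66°, sin66°) = (0.8135, 1.8271)
|BD| = 9.3665
circle(B,10.00) ∩ circle(D,3.00): a=9.5410, h=2.9949
  candidates: C₊=(10.7554,2.9033) cross=28.052; C₋=(9.5870,-2.9714) cross=-28.052
  mode + wants cross > 0 → take C=(10.7554,2.9033) (cross=28.052)
ex = (C−B)/|BC| = (0.9942,0.1076); ey = (-0.1076,0.9942)
P = B + 0.62·ex + 2.28·ey = (1.1845,4.1606)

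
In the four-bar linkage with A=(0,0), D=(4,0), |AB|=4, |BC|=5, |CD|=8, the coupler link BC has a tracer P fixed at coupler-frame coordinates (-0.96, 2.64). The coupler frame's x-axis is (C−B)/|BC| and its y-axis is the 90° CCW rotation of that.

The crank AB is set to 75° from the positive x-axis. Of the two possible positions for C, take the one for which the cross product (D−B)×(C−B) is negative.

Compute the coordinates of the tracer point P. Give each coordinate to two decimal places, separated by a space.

A=(0,0), D=(4.00,0)
B = A + 4.00·(cos75°, sin75°) = (1.0353, 3.8637)
|BD| = 4.8701
circle(B,5.00) ∩ circle(D,8.00): a=-1.5690, h=4.7475
  candidates: C₊=(3.8465,7.9985) cross=23.121; C₋=(-3.6863,2.2184) cross=-23.121
  mode - wants cross < 0 → take C=(-3.6863,2.2184) (cross=-23.121)
ex = (C−B)/|BC| = (-0.9443,-0.3291); ey = (0.3291,-0.9443)
P = B + -0.96·ex + 2.64·ey = (2.8105,1.6866)

2.81 1.69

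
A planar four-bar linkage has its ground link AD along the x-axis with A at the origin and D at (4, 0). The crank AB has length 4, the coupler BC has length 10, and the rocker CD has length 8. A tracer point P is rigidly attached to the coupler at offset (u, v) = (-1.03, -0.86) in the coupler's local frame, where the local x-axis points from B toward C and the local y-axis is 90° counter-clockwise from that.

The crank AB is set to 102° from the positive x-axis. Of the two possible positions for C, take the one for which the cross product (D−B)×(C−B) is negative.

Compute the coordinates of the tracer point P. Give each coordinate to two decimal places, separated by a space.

A=(0,0), D=(4.00,0)
B = A + 4.00·(cos102°, sin102°) = (-0.8316, 3.9126)
|BD| = 6.2172
circle(B,10.00) ∩ circle(D,8.00): a=6.0038, h=7.9972
  candidates: C₊=(8.8669,6.3492) cross=49.720; C₋=(-1.1986,-6.0807) cross=-49.720
  mode - wants cross < 0 → take C=(-1.1986,-6.0807) (cross=-49.720)
ex = (C−B)/|BC| = (-0.0367,-0.9993); ey = (0.9993,-0.0367)
P = B + -1.03·ex + -0.86·ey = (-1.6533,4.9735)

-1.65 4.97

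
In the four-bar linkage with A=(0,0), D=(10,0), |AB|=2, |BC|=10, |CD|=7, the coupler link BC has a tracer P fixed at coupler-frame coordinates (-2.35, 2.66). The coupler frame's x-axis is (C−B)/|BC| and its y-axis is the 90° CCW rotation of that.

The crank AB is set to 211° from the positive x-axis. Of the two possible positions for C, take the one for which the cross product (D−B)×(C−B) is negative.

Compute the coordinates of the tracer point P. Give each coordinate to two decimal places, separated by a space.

A=(0,0), D=(10.00,0)
B = A + 2.00·(cos211°, sin211°) = (-1.7143, -1.0301)
|BD| = 11.7595
circle(B,10.00) ∩ circle(D,7.00): a=8.0482, h=5.9352
  candidates: C₊=(5.7831,5.5873) cross=69.795; C₋=(6.8228,-6.2374) cross=-69.795
  mode - wants cross < 0 → take C=(6.8228,-6.2374) (cross=-69.795)
ex = (C−B)/|BC| = (0.8537,-0.5207); ey = (0.5207,0.8537)
P = B + -2.35·ex + 2.66·ey = (-2.3354,2.4645)

-2.34 2.46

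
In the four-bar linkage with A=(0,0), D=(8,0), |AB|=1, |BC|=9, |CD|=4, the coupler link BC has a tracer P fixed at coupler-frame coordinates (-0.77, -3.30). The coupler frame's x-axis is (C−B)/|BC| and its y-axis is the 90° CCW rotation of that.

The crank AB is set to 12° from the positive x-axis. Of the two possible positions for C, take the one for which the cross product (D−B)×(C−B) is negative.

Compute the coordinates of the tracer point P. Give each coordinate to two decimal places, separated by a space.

-1.20 -2.38

A=(0,0), D=(8.00,0)
B = A + 1.00·(cos12°, sin12°) = (0.9781, 0.2079)
|BD| = 7.0249
circle(B,9.00) ∩ circle(D,4.00): a=8.1388, h=3.8418
  candidates: C₊=(9.2271,3.8071) cross=26.988; C₋=(8.9997,-3.8731) cross=-26.988
  mode - wants cross < 0 → take C=(8.9997,-3.8731) (cross=-26.988)
ex = (C−B)/|BC| = (0.8913,-0.4534); ey = (0.4534,0.8913)
P = B + -0.77·ex + -3.30·ey = (-1.2045,-2.3842)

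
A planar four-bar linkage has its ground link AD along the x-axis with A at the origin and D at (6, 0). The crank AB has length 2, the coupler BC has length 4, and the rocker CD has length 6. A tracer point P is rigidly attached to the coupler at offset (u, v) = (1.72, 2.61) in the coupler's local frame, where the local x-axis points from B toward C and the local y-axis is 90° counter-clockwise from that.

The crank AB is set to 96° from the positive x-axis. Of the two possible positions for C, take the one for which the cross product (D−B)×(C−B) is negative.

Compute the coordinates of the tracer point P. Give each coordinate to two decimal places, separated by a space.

2.61 0.64

A=(0,0), D=(6.00,0)
B = A + 2.00·(cos96°, sin96°) = (-0.2091, 1.9890)
|BD| = 6.5199
circle(B,4.00) ∩ circle(D,6.00): a=1.7262, h=3.6084
  candidates: C₊=(2.5356,4.8988) cross=23.526; C₋=(0.3340,-1.9739) cross=-23.526
  mode - wants cross < 0 → take C=(0.3340,-1.9739) (cross=-23.526)
ex = (C−B)/|BC| = (0.1358,-0.9907); ey = (0.9907,0.1358)
P = B + 1.72·ex + 2.61·ey = (2.6103,0.6393)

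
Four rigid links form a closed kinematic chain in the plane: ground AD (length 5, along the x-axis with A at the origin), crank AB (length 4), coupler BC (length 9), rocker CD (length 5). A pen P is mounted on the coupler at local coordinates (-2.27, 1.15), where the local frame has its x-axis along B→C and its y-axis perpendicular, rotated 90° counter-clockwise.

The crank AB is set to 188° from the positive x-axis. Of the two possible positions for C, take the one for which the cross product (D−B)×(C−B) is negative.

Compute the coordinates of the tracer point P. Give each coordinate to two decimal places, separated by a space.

A=(0,0), D=(5.00,0)
B = A + 4.00·(cos188°, sin188°) = (-3.9611, -0.5567)
|BD| = 8.9783
circle(B,9.00) ∩ circle(D,5.00): a=7.6078, h=4.8085
  candidates: C₊=(3.3339,4.7143) cross=43.172; C₋=(3.9302,-4.8842) cross=-43.172
  mode - wants cross < 0 → take C=(3.9302,-4.8842) (cross=-43.172)
ex = (C−B)/|BC| = (0.8768,-0.4808); ey = (0.4808,0.8768)
P = B + -2.27·ex + 1.15·ey = (-5.3985,1.5431)

-5.40 1.54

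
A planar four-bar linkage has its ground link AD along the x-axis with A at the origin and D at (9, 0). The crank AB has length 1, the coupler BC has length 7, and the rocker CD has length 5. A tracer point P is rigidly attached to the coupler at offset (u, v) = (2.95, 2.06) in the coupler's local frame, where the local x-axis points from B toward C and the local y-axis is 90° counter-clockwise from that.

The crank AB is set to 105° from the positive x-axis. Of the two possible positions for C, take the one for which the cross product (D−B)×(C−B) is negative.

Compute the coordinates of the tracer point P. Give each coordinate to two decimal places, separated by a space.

3.33 0.78

A=(0,0), D=(9.00,0)
B = A + 1.00·(cos105°, sin105°) = (-0.2588, 0.9659)
|BD| = 9.3091
circle(B,7.00) ∩ circle(D,5.00): a=5.9436, h=3.6978
  candidates: C₊=(6.0364,4.0270) cross=34.423; C₋=(5.2690,-3.3286) cross=-34.423
  mode - wants cross < 0 → take C=(5.2690,-3.3286) (cross=-34.423)
ex = (C−B)/|BC| = (0.7897,-0.6135); ey = (0.6135,0.7897)
P = B + 2.95·ex + 2.06·ey = (3.3346,0.7828)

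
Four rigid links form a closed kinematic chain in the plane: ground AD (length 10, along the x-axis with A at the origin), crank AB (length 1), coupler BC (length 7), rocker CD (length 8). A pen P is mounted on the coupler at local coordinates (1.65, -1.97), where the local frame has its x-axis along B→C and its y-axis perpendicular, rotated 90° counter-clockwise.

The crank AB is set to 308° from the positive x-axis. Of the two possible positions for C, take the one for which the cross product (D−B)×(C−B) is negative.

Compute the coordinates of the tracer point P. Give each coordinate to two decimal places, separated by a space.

0.11 -3.31

A=(0,0), D=(10.00,0)
B = A + 1.00·(cos308°, sin308°) = (0.6157, -0.7880)
|BD| = 9.4174
circle(B,7.00) ∩ circle(D,8.00): a=3.9123, h=5.8047
  candidates: C₊=(4.0285,5.3237) cross=54.665; C₋=(4.9999,-6.2449) cross=-54.665
  mode - wants cross < 0 → take C=(4.9999,-6.2449) (cross=-54.665)
ex = (C−B)/|BC| = (0.6263,-0.7796); ey = (0.7796,0.6263)
P = B + 1.65·ex + -1.97·ey = (0.1134,-3.3081)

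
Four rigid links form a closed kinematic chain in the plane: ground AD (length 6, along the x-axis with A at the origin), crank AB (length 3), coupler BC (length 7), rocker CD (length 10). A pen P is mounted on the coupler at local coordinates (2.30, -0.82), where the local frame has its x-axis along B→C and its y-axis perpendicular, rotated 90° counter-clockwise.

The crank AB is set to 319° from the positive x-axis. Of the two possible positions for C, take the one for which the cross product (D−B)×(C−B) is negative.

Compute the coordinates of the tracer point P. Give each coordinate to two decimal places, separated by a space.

1.19 -4.16

A=(0,0), D=(6.00,0)
B = A + 3.00·(cos319°, sin319°) = (2.2641, -1.9682)
|BD| = 4.2226
circle(B,7.00) ∩ circle(D,10.00): a=-3.9276, h=5.7943
  candidates: C₊=(-3.9115,1.3275) cross=24.467; C₋=(1.4900,-8.9252) cross=-24.467
  mode - wants cross < 0 → take C=(1.4900,-8.9252) (cross=-24.467)
ex = (C−B)/|BC| = (-0.1106,-0.9939); ey = (0.9939,-0.1106)
P = B + 2.30·ex + -0.82·ey = (1.1948,-4.1634)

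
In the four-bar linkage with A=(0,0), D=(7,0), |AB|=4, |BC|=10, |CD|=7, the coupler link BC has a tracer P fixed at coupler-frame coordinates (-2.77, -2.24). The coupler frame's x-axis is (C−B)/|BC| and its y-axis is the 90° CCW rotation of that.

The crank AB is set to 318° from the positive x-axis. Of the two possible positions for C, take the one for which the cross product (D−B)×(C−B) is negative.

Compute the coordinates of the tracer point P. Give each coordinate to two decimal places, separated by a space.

A=(0,0), D=(7.00,0)
B = A + 4.00·(cos318°, sin318°) = (2.9726, -2.6765)
|BD| = 4.8357
circle(B,10.00) ∩ circle(D,7.00): a=7.6911, h=6.3911
  candidates: C₊=(5.8407,6.9033) cross=30.905; C₋=(12.9156,-3.7424) cross=-30.905
  mode - wants cross < 0 → take C=(12.9156,-3.7424) (cross=-30.905)
ex = (C−B)/|BC| = (0.9943,-0.1066); ey = (0.1066,0.9943)
P = B + -2.77·ex + -2.24·ey = (-0.0204,-4.6085)

-0.02 -4.61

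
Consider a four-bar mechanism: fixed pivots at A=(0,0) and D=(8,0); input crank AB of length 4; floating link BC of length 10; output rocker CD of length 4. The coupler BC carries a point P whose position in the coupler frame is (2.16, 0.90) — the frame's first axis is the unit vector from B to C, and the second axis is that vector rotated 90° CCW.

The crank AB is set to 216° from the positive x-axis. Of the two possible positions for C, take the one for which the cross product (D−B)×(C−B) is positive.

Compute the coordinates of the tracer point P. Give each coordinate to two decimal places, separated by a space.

A=(0,0), D=(8.00,0)
B = A + 4.00·(cos216°, sin216°) = (-3.2361, -2.3511)
|BD| = 11.4794
circle(B,10.00) ∩ circle(D,4.00): a=9.3984, h=3.4161
  candidates: C₊=(5.2635,2.9174) cross=39.214; C₋=(6.6628,-3.7699) cross=-39.214
  mode + wants cross > 0 → take C=(5.2635,2.9174) (cross=39.214)
ex = (C−B)/|BC| = (0.8500,0.5269); ey = (-0.5269,0.8500)
P = B + 2.16·ex + 0.90·ey = (-1.8743,-0.4482)

-1.87 -0.45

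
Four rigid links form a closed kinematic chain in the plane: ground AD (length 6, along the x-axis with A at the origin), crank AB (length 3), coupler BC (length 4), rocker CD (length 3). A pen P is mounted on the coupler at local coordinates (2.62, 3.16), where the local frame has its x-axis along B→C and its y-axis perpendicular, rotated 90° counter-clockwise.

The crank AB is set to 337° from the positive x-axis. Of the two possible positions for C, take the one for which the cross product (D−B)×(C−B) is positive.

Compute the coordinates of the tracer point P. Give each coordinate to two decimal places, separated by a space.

A=(0,0), D=(6.00,0)
B = A + 3.00·(cos337°, sin337°) = (2.7615, -1.1722)
|BD| = 3.4441
circle(B,4.00) ∩ circle(D,3.00): a=2.7383, h=2.9158
  candidates: C₊=(4.3439,2.5015) cross=10.042; C₋=(6.3287,-2.9819) cross=-10.042
  mode + wants cross > 0 → take C=(4.3439,2.5015) (cross=10.042)
ex = (C−B)/|BC| = (0.3956,0.9184); ey = (-0.9184,0.3956)
P = B + 2.62·ex + 3.16·ey = (0.8958,2.4842)

0.90 2.48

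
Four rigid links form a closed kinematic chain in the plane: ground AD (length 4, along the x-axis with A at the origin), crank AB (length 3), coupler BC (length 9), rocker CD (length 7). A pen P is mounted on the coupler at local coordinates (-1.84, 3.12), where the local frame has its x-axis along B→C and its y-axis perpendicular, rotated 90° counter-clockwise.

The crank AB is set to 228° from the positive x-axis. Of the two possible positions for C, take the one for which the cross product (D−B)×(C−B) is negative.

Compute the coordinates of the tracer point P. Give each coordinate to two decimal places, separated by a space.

-2.02 1.39

A=(0,0), D=(4.00,0)
B = A + 3.00·(cos228°, sin228°) = (-2.0074, -2.2294)
|BD| = 6.4077
circle(B,9.00) ∩ circle(D,7.00): a=5.7009, h=6.9642
  candidates: C₊=(0.9142,6.2832) cross=44.625; C₋=(5.7603,-6.7750) cross=-44.625
  mode - wants cross < 0 → take C=(5.7603,-6.7750) (cross=-44.625)
ex = (C−B)/|BC| = (0.8631,-0.5051); ey = (0.5051,0.8631)
P = B + -1.84·ex + 3.12·ey = (-2.0196,1.3927)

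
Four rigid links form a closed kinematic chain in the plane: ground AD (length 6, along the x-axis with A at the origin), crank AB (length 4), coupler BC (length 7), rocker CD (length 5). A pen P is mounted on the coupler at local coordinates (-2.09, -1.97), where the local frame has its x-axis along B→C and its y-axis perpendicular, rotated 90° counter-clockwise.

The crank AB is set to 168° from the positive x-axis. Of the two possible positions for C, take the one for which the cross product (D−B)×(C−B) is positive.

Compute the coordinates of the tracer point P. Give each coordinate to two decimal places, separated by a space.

-5.06 -1.80

A=(0,0), D=(6.00,0)
B = A + 4.00·(cos168°, sin168°) = (-3.9126, 0.8316)
|BD| = 9.9474
circle(B,7.00) ∩ circle(D,5.00): a=6.1801, h=3.2874
  candidates: C₊=(2.5207,3.5909) cross=32.701; C₋=(1.9710,-2.9609) cross=-32.701
  mode + wants cross > 0 → take C=(2.5207,3.5909) (cross=32.701)
ex = (C−B)/|BC| = (0.9190,0.3942); ey = (-0.3942,0.9190)
P = B + -2.09·ex + -1.97·ey = (-5.0569,-1.8027)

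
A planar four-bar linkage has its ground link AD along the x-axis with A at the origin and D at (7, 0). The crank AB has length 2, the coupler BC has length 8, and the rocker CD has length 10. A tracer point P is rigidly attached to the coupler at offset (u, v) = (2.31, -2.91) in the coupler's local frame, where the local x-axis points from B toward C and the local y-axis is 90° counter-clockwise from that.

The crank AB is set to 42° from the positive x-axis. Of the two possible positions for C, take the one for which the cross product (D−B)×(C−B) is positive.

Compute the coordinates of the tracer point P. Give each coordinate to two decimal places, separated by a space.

4.79 3.04

A=(0,0), D=(7.00,0)
B = A + 2.00·(cos42°, sin42°) = (1.4863, 1.3383)
|BD| = 5.6738
circle(B,8.00) ∩ circle(D,10.00): a=-0.3356, h=7.9930
  candidates: C₊=(3.0455,9.1849) cross=45.350; C₋=(-0.7251,-6.3500) cross=-45.350
  mode + wants cross > 0 → take C=(3.0455,9.1849) (cross=45.350)
ex = (C−B)/|BC| = (0.1949,0.9808); ey = (-0.9808,0.1949)
P = B + 2.31·ex + -2.91·ey = (4.7907,3.0368)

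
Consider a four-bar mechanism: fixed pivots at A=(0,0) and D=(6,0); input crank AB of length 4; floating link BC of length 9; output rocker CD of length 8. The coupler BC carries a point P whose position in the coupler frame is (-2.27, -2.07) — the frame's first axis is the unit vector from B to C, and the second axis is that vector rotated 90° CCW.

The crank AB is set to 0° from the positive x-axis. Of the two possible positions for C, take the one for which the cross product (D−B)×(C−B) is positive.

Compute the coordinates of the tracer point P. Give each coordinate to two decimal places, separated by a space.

4.36 -3.05

A=(0,0), D=(6.00,0)
B = A + 4.00·(cos0°, sin0°) = (4.0000, 0.0000)
|BD| = 2.0000
circle(B,9.00) ∩ circle(D,8.00): a=5.2500, h=7.3101
  candidates: C₊=(9.2500,7.3101) cross=14.620; C₋=(9.2500,-7.3101) cross=-14.620
  mode + wants cross > 0 → take C=(9.2500,7.3101) (cross=14.620)
ex = (C−B)/|BC| = (0.5833,0.8122); ey = (-0.8122,0.5833)
P = B + -2.27·ex + -2.07·ey = (4.3572,-3.0513)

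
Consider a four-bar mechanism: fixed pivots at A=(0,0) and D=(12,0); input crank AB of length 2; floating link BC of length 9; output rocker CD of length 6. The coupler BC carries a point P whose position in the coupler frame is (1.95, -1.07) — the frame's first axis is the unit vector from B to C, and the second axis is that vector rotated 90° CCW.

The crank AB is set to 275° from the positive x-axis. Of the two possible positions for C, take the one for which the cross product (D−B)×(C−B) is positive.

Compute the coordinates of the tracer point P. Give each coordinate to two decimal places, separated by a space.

A=(0,0), D=(12.00,0)
B = A + 2.00·(cos275°, sin275°) = (0.1743, -1.9924)
|BD| = 11.9924
circle(B,9.00) ∩ circle(D,6.00): a=7.8724, h=4.3619
  candidates: C₊=(7.2126,3.6167) cross=52.309; C₋=(8.6619,-4.9857) cross=-52.309
  mode + wants cross > 0 → take C=(7.2126,3.6167) (cross=52.309)
ex = (C−B)/|BC| = (0.7820,0.6232); ey = (-0.6232,0.7820)
P = B + 1.95·ex + -1.07·ey = (2.3661,-1.6139)

2.37 -1.61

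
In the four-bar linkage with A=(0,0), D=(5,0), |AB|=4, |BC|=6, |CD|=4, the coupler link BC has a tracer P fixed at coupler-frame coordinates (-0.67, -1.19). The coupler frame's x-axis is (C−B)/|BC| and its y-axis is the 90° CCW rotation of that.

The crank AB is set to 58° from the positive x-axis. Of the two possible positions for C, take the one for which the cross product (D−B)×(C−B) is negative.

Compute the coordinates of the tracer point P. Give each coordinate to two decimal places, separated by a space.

0.95 4.09

A=(0,0), D=(5.00,0)
B = A + 4.00·(cos58°, sin58°) = (2.1197, 3.3922)
|BD| = 4.4501
circle(B,6.00) ∩ circle(D,4.00): a=4.4722, h=3.9999
  candidates: C₊=(8.0634,2.5721) cross=17.800; C₋=(1.9653,-2.6058) cross=-17.800
  mode - wants cross < 0 → take C=(1.9653,-2.6058) (cross=-17.800)
ex = (C−B)/|BC| = (-0.0257,-0.9997); ey = (0.9997,-0.0257)
P = B + -0.67·ex + -1.19·ey = (0.9473,4.0926)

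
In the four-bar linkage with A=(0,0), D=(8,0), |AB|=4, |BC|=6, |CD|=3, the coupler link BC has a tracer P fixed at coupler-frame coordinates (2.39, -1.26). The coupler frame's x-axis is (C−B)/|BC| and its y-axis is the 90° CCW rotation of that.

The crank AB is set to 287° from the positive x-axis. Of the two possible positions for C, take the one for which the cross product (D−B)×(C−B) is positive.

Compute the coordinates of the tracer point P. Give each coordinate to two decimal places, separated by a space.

3.68 -2.84

A=(0,0), D=(8.00,0)
B = A + 4.00·(cos287°, sin287°) = (1.1695, -3.8252)
|BD| = 7.8287
circle(B,6.00) ∩ circle(D,3.00): a=5.6388, h=2.0504
  candidates: C₊=(5.0874,0.7190) cross=16.052; C₋=(7.0912,-2.8590) cross=-16.052
  mode + wants cross > 0 → take C=(5.0874,0.7190) (cross=16.052)
ex = (C−B)/|BC| = (0.6530,0.7574); ey = (-0.7574,0.6530)
P = B + 2.39·ex + -1.26·ey = (3.6844,-2.8379)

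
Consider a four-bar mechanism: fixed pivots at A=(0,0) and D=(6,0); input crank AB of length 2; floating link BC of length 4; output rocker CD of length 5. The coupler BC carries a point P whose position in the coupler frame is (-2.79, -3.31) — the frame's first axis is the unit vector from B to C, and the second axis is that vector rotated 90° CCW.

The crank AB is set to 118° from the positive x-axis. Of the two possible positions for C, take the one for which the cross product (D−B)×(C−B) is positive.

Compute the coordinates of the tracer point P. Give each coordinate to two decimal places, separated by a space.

A=(0,0), D=(6.00,0)
B = A + 2.00·(cos118°, sin118°) = (-0.9389, 1.7659)
|BD| = 7.1601
circle(B,4.00) ∩ circle(D,5.00): a=2.9516, h=2.6997
  candidates: C₊=(2.5873,3.6542) cross=19.330; C₋=(1.2556,-1.5783) cross=-19.330
  mode + wants cross > 0 → take C=(2.5873,3.6542) (cross=19.330)
ex = (C−B)/|BC| = (0.8816,0.4721); ey = (-0.4721,0.8816)
P = B + -2.79·ex + -3.31·ey = (-1.8359,-2.4692)

-1.84 -2.47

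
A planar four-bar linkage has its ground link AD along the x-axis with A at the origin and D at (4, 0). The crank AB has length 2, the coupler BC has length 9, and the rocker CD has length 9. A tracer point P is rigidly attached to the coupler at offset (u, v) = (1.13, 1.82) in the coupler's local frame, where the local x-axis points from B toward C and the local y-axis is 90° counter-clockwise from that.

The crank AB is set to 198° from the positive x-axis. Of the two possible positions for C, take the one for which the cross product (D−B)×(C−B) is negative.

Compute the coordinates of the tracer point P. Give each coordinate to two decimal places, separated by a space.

0.23 -0.86

A=(0,0), D=(4.00,0)
B = A + 2.00·(cos198°, sin198°) = (-1.9021, -0.6180)
|BD| = 5.9344
circle(B,9.00) ∩ circle(D,9.00): a=2.9672, h=8.4968
  candidates: C₊=(0.1640,8.1416) cross=50.423; C₋=(1.9338,-8.7596) cross=-50.423
  mode - wants cross < 0 → take C=(1.9338,-8.7596) (cross=-50.423)
ex = (C−B)/|BC| = (0.4262,-0.9046); ey = (0.9046,0.4262)
P = B + 1.13·ex + 1.82·ey = (0.2259,-0.8645)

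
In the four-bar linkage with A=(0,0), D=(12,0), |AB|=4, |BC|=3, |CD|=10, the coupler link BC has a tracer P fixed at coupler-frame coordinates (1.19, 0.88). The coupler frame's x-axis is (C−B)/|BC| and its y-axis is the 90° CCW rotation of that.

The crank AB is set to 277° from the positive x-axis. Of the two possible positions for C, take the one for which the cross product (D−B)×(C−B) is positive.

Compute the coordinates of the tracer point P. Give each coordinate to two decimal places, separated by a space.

0.39 -2.49

A=(0,0), D=(12.00,0)
B = A + 4.00·(cos277°, sin277°) = (0.4875, -3.9702)
|BD| = 12.1779
circle(B,3.00) ∩ circle(D,10.00): a=2.3527, h=1.8615
  candidates: C₊=(2.1047,-1.4434) cross=22.669; C₋=(3.3185,-4.9629) cross=-22.669
  mode + wants cross > 0 → take C=(2.1047,-1.4434) (cross=22.669)
ex = (C−B)/|BC| = (0.5391,0.8423); ey = (-0.8423,0.5391)
P = B + 1.19·ex + 0.88·ey = (0.3878,-2.4935)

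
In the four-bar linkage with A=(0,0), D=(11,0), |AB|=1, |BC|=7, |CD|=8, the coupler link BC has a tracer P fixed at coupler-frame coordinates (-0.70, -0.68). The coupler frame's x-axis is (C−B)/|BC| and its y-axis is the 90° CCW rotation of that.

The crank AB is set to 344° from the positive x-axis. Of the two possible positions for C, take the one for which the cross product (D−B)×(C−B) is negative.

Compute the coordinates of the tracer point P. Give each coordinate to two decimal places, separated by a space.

-0.01 -0.16

A=(0,0), D=(11.00,0)
B = A + 1.00·(cos344°, sin344°) = (0.9613, -0.2756)
|BD| = 10.0425
circle(B,7.00) ∩ circle(D,8.00): a=4.2744, h=5.5434
  candidates: C₊=(5.0819,5.3830) cross=55.670; C₋=(5.3862,-5.6996) cross=-55.670
  mode - wants cross < 0 → take C=(5.3862,-5.6996) (cross=-55.670)
ex = (C−B)/|BC| = (0.6321,-0.7749); ey = (0.7749,0.6321)
P = B + -0.70·ex + -0.68·ey = (-0.0081,-0.1631)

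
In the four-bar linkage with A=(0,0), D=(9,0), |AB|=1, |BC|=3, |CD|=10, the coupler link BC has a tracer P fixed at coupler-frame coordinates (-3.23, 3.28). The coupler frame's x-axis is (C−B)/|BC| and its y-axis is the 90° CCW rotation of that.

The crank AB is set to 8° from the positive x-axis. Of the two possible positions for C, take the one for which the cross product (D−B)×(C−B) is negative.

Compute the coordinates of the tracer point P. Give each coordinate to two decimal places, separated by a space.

A=(0,0), D=(9.00,0)
B = A + 1.00·(cos8°, sin8°) = (0.9903, 0.1392)
|BD| = 8.0109
circle(B,3.00) ∩ circle(D,10.00): a=-1.6743, h=2.4893
  candidates: C₊=(-0.6405,2.6572) cross=19.942; C₋=(-0.7270,-2.3207) cross=-19.942
  mode - wants cross < 0 → take C=(-0.7270,-2.3207) (cross=-19.942)
ex = (C−B)/|BC| = (-0.5724,-0.8200); ey = (0.8200,-0.5724)
P = B + -3.23·ex + 3.28·ey = (5.5287,0.9101)

5.53 0.91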